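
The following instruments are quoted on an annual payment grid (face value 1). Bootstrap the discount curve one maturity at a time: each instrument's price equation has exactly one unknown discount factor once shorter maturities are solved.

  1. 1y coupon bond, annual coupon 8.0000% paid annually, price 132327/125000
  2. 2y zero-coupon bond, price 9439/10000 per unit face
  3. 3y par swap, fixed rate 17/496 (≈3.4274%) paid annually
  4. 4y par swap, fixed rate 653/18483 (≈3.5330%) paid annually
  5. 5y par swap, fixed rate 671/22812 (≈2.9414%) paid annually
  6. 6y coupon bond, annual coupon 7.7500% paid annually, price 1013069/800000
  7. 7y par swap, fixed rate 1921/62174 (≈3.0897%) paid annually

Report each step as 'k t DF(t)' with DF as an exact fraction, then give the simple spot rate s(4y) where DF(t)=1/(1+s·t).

1 1 4901/5000
2 2 9439/10000
3 3 9031/10000
4 4 4347/5000
5 5 4329/5000
6 6 8471/10000
7 7 8079/10000
s(4y) = (1/(4347/5000) − 1)/(4) = 653/17388 ≈ 3.7555%

step 1 [1y] bond c/1=2/25: DF=(132327/125000 − 2/25·(0))/(1+2/25) = 4901/5000 ≈ 0.980200
step 2 [2y] zero: DF = P = 9439/10000 ≈ 0.943900
step 3 [3y] swap r/1=17/496: DF=(1 − 17/496·(0.980200+0.943900))/(1+17/496) = 9031/10000 ≈ 0.903100
step 4 [4y] swap r/1=653/18483: DF=(1 − 653/18483·(0.980200+0.943900+0.903100))/(1+653/18483) = 4347/5000 ≈ 0.869400
step 5 [5y] swap r/1=671/22812: DF=(1 − 671/22812·(0.980200+0.943900+0.903100+0.869400))/(1+671/22812) = 4329/5000 ≈ 0.865800
step 6 [6y] bond c/1=31/400: DF=(1013069/800000 − 31/400·(0.980200+0.943900+0.903100+0.869400+0.865800))/(1+31/400) = 8471/10000 ≈ 0.847100
step 7 [7y] swap r/1=1921/62174: DF=(1 − 1921/62174·(0.980200+0.943900+0.903100+0.869400+0.865800+0.847100))/(1+1921/62174) = 8079/10000 ≈ 0.807900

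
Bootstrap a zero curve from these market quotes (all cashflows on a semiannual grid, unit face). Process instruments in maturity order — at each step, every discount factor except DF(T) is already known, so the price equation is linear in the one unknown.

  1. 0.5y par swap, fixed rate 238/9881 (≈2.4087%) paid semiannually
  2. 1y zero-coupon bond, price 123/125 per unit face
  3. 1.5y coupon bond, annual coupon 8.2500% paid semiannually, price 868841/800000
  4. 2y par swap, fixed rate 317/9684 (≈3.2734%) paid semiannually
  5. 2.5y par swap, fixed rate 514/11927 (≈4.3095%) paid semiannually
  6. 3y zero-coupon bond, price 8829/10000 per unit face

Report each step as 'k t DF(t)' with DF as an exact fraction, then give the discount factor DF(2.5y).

1 1/2 9881/10000
2 1 123/125
3 3/2 9649/10000
4 2 4683/5000
5 5/2 2243/2500
6 3 8829/10000
DF(2.5y) = 2243/2500 ≈ 0.897200

step 1 [0.5y] swap r/2=119/9881: DF=(1 − 119/9881·(0))/(1+119/9881) = 9881/10000 ≈ 0.988100
step 2 [1y] zero: DF = P = 123/125 ≈ 0.984000
step 3 [1.5y] bond c/2=33/800: DF=(868841/800000 − 33/800·(0.988100+0.984000))/(1+33/800) = 9649/10000 ≈ 0.964900
step 4 [2y] swap r/2=317/19368: DF=(1 − 317/19368·(0.988100+0.984000+0.964900))/(1+317/19368) = 4683/5000 ≈ 0.936600
step 5 [2.5y] swap r/2=257/11927: DF=(1 − 257/11927·(0.988100+0.984000+0.964900+0.936600))/(1+257/11927) = 2243/2500 ≈ 0.897200
step 6 [3y] zero: DF = P = 8829/10000 ≈ 0.882900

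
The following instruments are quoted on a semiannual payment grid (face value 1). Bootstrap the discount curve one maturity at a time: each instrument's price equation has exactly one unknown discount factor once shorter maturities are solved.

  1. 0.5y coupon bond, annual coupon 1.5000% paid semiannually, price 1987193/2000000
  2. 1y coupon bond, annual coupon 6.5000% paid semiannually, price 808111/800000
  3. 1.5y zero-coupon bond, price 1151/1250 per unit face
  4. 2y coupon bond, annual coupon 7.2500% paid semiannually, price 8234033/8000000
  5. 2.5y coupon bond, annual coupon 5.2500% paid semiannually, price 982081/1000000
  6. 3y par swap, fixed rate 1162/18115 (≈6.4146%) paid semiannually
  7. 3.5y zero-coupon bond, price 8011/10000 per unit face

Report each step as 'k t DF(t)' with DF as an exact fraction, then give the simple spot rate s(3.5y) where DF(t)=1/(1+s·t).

1 1/2 4931/5000
2 1 9473/10000
3 3/2 1151/1250
4 2 4467/5000
5 5/2 8611/10000
6 3 8257/10000
7 7/2 8011/10000
s(3.5y) = (1/(8011/10000) − 1)/(7/2) = 3978/56077 ≈ 7.0938%

step 1 [0.5y] bond c/2=3/400: DF=(1987193/2000000 − 3/400·(0))/(1+3/400) = 4931/5000 ≈ 0.986200
step 2 [1y] bond c/2=13/400: DF=(808111/800000 − 13/400·(0.986200))/(1+13/400) = 9473/10000 ≈ 0.947300
step 3 [1.5y] zero: DF = P = 1151/1250 ≈ 0.920800
step 4 [2y] bond c/2=29/800: DF=(8234033/8000000 − 29/800·(0.986200+0.947300+0.920800))/(1+29/800) = 4467/5000 ≈ 0.893400
step 5 [2.5y] bond c/2=21/800: DF=(982081/1000000 − 21/800·(0.986200+0.947300+0.920800+0.893400))/(1+21/800) = 8611/10000 ≈ 0.861100
step 6 [3y] swap r/2=581/18115: DF=(1 − 581/18115·(0.986200+0.947300+0.920800+0.893400+0.861100))/(1+581/18115) = 8257/10000 ≈ 0.825700
step 7 [3.5y] zero: DF = P = 8011/10000 ≈ 0.801100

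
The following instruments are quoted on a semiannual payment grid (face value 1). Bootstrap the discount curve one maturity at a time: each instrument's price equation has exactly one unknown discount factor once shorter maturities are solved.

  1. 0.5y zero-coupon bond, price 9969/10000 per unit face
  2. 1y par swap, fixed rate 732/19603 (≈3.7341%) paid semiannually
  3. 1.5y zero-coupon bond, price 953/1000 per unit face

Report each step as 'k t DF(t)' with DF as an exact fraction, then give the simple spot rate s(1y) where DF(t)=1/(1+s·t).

1 1/2 9969/10000
2 1 4817/5000
3 3/2 953/1000
s(1y) = (1/(4817/5000) − 1)/(1) = 183/4817 ≈ 3.7990%

step 1 [0.5y] zero: DF = P = 9969/10000 ≈ 0.996900
step 2 [1y] swap r/2=366/19603: DF=(1 − 366/19603·(0.996900))/(1+366/19603) = 4817/5000 ≈ 0.963400
step 3 [1.5y] zero: DF = P = 953/1000 ≈ 0.953000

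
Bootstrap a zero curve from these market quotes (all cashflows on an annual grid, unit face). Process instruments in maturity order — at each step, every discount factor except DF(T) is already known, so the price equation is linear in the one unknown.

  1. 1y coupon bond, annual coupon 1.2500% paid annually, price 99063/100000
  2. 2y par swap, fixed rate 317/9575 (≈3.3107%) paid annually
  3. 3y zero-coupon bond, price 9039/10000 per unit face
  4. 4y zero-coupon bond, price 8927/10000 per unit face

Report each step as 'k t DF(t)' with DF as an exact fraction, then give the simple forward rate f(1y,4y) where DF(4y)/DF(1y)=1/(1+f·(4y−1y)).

1 1 1223/1250
2 2 4683/5000
3 3 9039/10000
4 4 8927/10000
f(1y,4y) = ((1223/1250)/(8927/10000) − 1)/(3) = 857/26781 ≈ 3.2000%

step 1 [1y] bond c/1=1/80: DF=(99063/100000 − 1/80·(0))/(1+1/80) = 1223/1250 ≈ 0.978400
step 2 [2y] swap r/1=317/9575: DF=(1 − 317/9575·(0.978400))/(1+317/9575) = 4683/5000 ≈ 0.936600
step 3 [3y] zero: DF = P = 9039/10000 ≈ 0.903900
step 4 [4y] zero: DF = P = 8927/10000 ≈ 0.892700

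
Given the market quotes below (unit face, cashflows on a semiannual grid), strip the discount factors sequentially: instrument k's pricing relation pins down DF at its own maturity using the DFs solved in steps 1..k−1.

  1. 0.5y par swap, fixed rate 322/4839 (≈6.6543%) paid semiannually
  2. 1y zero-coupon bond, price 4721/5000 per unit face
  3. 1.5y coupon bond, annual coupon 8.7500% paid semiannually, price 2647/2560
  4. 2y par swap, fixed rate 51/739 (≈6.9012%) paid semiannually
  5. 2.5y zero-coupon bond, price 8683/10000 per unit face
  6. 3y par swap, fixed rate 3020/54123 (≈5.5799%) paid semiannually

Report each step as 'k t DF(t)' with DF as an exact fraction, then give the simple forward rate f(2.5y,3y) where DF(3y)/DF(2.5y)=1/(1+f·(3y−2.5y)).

1 1/2 4839/5000
2 1 4721/5000
3 3/2 1821/2000
4 2 349/400
5 5/2 8683/10000
6 3 849/1000
f(2.5y,3y) = ((8683/10000)/(849/1000) − 1)/(1/2) = 193/4245 ≈ 4.5465%

step 1 [0.5y] swap r/2=161/4839: DF=(1 − 161/4839·(0))/(1+161/4839) = 4839/5000 ≈ 0.967800
step 2 [1y] zero: DF = P = 4721/5000 ≈ 0.944200
step 3 [1.5y] bond c/2=7/160: DF=(2647/2560 − 7/160·(0.967800+0.944200))/(1+7/160) = 1821/2000 ≈ 0.910500
step 4 [2y] swap r/2=51/1478: DF=(1 − 51/1478·(0.967800+0.944200+0.910500))/(1+51/1478) = 349/400 ≈ 0.872500
step 5 [2.5y] zero: DF = P = 8683/10000 ≈ 0.868300
step 6 [3y] swap r/2=1510/54123: DF=(1 − 1510/54123·(0.967800+0.944200+0.910500+0.872500+0.868300))/(1+1510/54123) = 849/1000 ≈ 0.849000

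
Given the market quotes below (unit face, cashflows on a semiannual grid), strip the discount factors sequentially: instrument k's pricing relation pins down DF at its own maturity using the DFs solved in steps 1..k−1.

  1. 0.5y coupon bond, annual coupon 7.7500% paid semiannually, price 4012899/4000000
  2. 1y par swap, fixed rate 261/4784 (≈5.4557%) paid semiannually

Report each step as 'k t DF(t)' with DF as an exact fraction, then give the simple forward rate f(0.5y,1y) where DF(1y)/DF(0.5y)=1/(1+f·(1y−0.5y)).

1 1/2 4829/5000
2 1 4739/5000
f(0.5y,1y) = ((4829/5000)/(4739/5000) − 1)/(1/2) = 180/4739 ≈ 3.7983%

step 1 [0.5y] bond c/2=31/800: DF=(4012899/4000000 − 31/800·(0))/(1+31/800) = 4829/5000 ≈ 0.965800
step 2 [1y] swap r/2=261/9568: DF=(1 − 261/9568·(0.965800))/(1+261/9568) = 4739/5000 ≈ 0.947800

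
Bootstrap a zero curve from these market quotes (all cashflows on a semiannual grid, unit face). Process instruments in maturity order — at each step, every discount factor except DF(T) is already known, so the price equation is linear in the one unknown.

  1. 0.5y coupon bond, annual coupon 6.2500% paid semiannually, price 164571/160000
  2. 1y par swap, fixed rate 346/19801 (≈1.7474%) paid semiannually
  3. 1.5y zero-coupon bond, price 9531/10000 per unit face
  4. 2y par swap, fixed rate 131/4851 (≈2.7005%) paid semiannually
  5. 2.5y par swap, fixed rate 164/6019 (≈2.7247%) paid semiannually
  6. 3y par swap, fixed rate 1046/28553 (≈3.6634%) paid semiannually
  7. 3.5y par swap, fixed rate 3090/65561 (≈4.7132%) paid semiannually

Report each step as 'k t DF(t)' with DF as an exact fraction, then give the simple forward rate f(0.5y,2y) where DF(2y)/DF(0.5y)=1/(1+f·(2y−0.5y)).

1 1/2 4987/5000
2 1 9827/10000
3 3/2 9531/10000
4 2 2369/2500
5 5/2 584/625
6 3 4477/5000
7 7/2 1691/2000
f(0.5y,2y) = ((4987/5000)/(2369/2500) − 1)/(3/2) = 83/2369 ≈ 3.5036%

step 1 [0.5y] bond c/2=1/32: DF=(164571/160000 − 1/32·(0))/(1+1/32) = 4987/5000 ≈ 0.997400
step 2 [1y] swap r/2=173/19801: DF=(1 − 173/19801·(0.997400))/(1+173/19801) = 9827/10000 ≈ 0.982700
step 3 [1.5y] zero: DF = P = 9531/10000 ≈ 0.953100
step 4 [2y] swap r/2=131/9702: DF=(1 − 131/9702·(0.997400+0.982700+0.953100))/(1+131/9702) = 2369/2500 ≈ 0.947600
step 5 [2.5y] swap r/2=82/6019: DF=(1 − 82/6019·(0.997400+0.982700+0.953100+0.947600))/(1+82/6019) = 584/625 ≈ 0.934400
step 6 [3y] swap r/2=523/28553: DF=(1 − 523/28553·(0.997400+0.982700+0.953100+0.947600+0.934400))/(1+523/28553) = 4477/5000 ≈ 0.895400
step 7 [3.5y] swap r/2=1545/65561: DF=(1 − 1545/65561·(0.997400+0.982700+0.953100+0.947600+0.934400+0.895400))/(1+1545/65561) = 1691/2000 ≈ 0.845500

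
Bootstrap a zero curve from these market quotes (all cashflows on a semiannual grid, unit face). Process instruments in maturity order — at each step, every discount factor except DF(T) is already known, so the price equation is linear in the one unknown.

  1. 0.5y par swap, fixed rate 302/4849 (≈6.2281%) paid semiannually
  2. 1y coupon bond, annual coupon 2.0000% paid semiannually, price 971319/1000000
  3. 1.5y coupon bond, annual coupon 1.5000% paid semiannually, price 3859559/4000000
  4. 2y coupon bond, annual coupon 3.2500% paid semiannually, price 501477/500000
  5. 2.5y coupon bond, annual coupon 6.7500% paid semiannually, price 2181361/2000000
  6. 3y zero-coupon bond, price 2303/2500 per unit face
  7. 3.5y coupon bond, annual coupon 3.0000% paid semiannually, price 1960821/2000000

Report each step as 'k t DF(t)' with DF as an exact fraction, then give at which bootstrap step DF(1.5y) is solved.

1 1/2 4849/5000
2 1 9521/10000
3 3/2 4717/5000
4 2 9411/10000
5 5/2 2327/2500
6 3 2303/2500
7 7/2 8823/10000
DF(1.5y) is solved at step 3

step 1 [0.5y] swap r/2=151/4849: DF=(1 − 151/4849·(0))/(1+151/4849) = 4849/5000 ≈ 0.969800
step 2 [1y] bond c/2=1/100: DF=(971319/1000000 − 1/100·(0.969800))/(1+1/100) = 9521/10000 ≈ 0.952100
step 3 [1.5y] bond c/2=3/400: DF=(3859559/4000000 − 3/400·(0.969800+0.952100))/(1+3/400) = 4717/5000 ≈ 0.943400
step 4 [2y] bond c/2=13/800: DF=(501477/500000 − 13/800·(0.969800+0.952100+0.943400))/(1+13/800) = 9411/10000 ≈ 0.941100
step 5 [2.5y] bond c/2=27/800: DF=(2181361/2000000 − 27/800·(0.969800+0.952100+0.943400+0.941100))/(1+27/800) = 2327/2500 ≈ 0.930800
step 6 [3y] zero: DF = P = 2303/2500 ≈ 0.921200
step 7 [3.5y] bond c/2=3/200: DF=(1960821/2000000 − 3/200·(0.969800+0.952100+0.943400+0.941100+0.930800+0.921200))/(1+3/200) = 8823/10000 ≈ 0.882300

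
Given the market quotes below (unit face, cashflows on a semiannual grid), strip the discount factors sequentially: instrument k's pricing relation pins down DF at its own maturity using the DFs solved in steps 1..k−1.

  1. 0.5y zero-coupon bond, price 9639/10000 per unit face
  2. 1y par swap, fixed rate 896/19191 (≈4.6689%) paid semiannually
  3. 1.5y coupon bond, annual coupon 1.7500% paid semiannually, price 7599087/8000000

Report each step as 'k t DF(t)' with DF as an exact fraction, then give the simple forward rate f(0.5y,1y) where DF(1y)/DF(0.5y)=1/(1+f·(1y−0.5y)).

step 1 [0.5y] zero: DF = P = 9639/10000 ≈ 0.963900
step 2 [1y] swap r/2=448/19191: DF=(1 − 448/19191·(0.963900))/(1+448/19191) = 597/625 ≈ 0.955200
step 3 [1.5y] bond c/2=7/800: DF=(7599087/8000000 − 7/800·(0.963900+0.955200))/(1+7/800) = 37/40 ≈ 0.925000

1 1/2 9639/10000
2 1 597/625
3 3/2 37/40
f(0.5y,1y) = ((9639/10000)/(597/625) − 1)/(1/2) = 29/1592 ≈ 1.8216%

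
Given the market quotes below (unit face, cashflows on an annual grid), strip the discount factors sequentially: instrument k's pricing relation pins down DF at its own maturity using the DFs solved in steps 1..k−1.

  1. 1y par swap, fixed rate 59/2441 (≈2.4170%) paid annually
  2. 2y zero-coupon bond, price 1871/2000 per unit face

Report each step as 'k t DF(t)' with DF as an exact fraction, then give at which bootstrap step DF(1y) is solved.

step 1 [1y] swap r/1=59/2441: DF=(1 − 59/2441·(0))/(1+59/2441) = 2441/2500 ≈ 0.976400
step 2 [2y] zero: DF = P = 1871/2000 ≈ 0.935500

1 1 2441/2500
2 2 1871/2000
DF(1y) is solved at step 1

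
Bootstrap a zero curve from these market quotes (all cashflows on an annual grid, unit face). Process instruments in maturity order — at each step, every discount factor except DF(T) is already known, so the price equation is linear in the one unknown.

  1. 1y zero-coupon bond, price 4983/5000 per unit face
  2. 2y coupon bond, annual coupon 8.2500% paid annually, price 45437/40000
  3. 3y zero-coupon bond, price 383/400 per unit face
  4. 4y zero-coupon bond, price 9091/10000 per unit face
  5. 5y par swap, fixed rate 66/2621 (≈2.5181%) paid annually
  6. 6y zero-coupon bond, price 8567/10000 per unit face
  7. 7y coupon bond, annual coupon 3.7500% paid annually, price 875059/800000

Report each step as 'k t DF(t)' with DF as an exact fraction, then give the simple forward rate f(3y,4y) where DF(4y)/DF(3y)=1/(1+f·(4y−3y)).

1 1 4983/5000
2 2 4867/5000
3 3 383/400
4 4 9091/10000
5 5 2203/2500
6 6 8567/10000
7 7 533/625
f(3y,4y) = ((383/400)/(9091/10000) − 1)/(1) = 484/9091 ≈ 5.3239%

step 1 [1y] zero: DF = P = 4983/5000 ≈ 0.996600
step 2 [2y] bond c/1=33/400: DF=(45437/40000 − 33/400·(0.996600))/(1+33/400) = 4867/5000 ≈ 0.973400
step 3 [3y] zero: DF = P = 383/400 ≈ 0.957500
step 4 [4y] zero: DF = P = 9091/10000 ≈ 0.909100
step 5 [5y] swap r/1=66/2621: DF=(1 − 66/2621·(0.996600+0.973400+0.957500+0.909100))/(1+66/2621) = 2203/2500 ≈ 0.881200
step 6 [6y] zero: DF = P = 8567/10000 ≈ 0.856700
step 7 [7y] bond c/1=3/80: DF=(875059/800000 − 3/80·(0.996600+0.973400+0.957500+0.909100+0.881200+0.856700))/(1+3/80) = 533/625 ≈ 0.852800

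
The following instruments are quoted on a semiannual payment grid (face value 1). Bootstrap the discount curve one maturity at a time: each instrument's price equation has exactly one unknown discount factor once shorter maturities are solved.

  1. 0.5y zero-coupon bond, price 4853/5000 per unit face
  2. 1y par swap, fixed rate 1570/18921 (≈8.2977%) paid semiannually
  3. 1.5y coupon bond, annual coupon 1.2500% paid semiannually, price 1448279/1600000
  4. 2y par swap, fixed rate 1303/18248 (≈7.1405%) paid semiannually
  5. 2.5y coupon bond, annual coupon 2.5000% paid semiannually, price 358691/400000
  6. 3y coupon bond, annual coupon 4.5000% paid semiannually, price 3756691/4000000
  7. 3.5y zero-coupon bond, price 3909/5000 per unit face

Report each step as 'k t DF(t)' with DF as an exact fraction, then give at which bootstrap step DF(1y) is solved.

1 1/2 4853/5000
2 1 1843/2000
3 3/2 4439/5000
4 2 8697/10000
5 5/2 4203/5000
6 3 8197/10000
7 7/2 3909/5000
DF(1y) is solved at step 2

step 1 [0.5y] zero: DF = P = 4853/5000 ≈ 0.970600
step 2 [1y] swap r/2=785/18921: DF=(1 − 785/18921·(0.970600))/(1+785/18921) = 1843/2000 ≈ 0.921500
step 3 [1.5y] bond c/2=1/160: DF=(1448279/1600000 − 1/160·(0.970600+0.921500))/(1+1/160) = 4439/5000 ≈ 0.887800
step 4 [2y] swap r/2=1303/36496: DF=(1 − 1303/36496·(0.970600+0.921500+0.887800))/(1+1303/36496) = 8697/10000 ≈ 0.869700
step 5 [2.5y] bond c/2=1/80: DF=(358691/400000 − 1/80·(0.970600+0.921500+0.887800+0.869700))/(1+1/80) = 4203/5000 ≈ 0.840600
step 6 [3y] bond c/2=9/400: DF=(3756691/4000000 − 9/400·(0.970600+0.921500+0.887800+0.869700+0.840600))/(1+9/400) = 8197/10000 ≈ 0.819700
step 7 [3.5y] zero: DF = P = 3909/5000 ≈ 0.781800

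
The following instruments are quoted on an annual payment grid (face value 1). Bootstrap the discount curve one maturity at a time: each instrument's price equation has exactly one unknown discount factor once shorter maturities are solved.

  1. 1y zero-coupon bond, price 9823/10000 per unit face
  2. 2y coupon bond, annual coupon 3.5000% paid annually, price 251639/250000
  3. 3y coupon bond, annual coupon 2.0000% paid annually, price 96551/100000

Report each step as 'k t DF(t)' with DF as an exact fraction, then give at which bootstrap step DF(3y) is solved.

step 1 [1y] zero: DF = P = 9823/10000 ≈ 0.982300
step 2 [2y] bond c/1=7/200: DF=(251639/250000 − 7/200·(0.982300))/(1+7/200) = 9393/10000 ≈ 0.939300
step 3 [3y] bond c/1=1/50: DF=(96551/100000 − 1/50·(0.982300+0.939300))/(1+1/50) = 9089/10000 ≈ 0.908900

1 1 9823/10000
2 2 9393/10000
3 3 9089/10000
DF(3y) is solved at step 3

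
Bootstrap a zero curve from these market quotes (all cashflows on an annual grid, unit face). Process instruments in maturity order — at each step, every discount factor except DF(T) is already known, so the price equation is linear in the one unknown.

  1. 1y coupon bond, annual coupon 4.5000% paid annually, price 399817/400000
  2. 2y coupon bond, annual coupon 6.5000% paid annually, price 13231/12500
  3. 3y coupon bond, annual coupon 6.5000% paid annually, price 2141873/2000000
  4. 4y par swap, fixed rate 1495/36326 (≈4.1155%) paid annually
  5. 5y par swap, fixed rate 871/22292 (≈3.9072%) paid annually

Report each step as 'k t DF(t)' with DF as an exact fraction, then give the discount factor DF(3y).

1 1 1913/2000
2 2 1871/2000
3 3 8901/10000
4 4 1701/2000
5 5 4129/5000
DF(3y) = 8901/10000 ≈ 0.890100

step 1 [1y] bond c/1=9/200: DF=(399817/400000 − 9/200·(0))/(1+9/200) = 1913/2000 ≈ 0.956500
step 2 [2y] bond c/1=13/200: DF=(13231/12500 − 13/200·(0.956500))/(1+13/200) = 1871/2000 ≈ 0.935500
step 3 [3y] bond c/1=13/200: DF=(2141873/2000000 − 13/200·(0.956500+0.935500))/(1+13/200) = 8901/10000 ≈ 0.890100
step 4 [4y] swap r/1=1495/36326: DF=(1 − 1495/36326·(0.956500+0.935500+0.890100))/(1+1495/36326) = 1701/2000 ≈ 0.850500
step 5 [5y] swap r/1=871/22292: DF=(1 − 871/22292·(0.956500+0.935500+0.890100+0.850500))/(1+871/22292) = 4129/5000 ≈ 0.825800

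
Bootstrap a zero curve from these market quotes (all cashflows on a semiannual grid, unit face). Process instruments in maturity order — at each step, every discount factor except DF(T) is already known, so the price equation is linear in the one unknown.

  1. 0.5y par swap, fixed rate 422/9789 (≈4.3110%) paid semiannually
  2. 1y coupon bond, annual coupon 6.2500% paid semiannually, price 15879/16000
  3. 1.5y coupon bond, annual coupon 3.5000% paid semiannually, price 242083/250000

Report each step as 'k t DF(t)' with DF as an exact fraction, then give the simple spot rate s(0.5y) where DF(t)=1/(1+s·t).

step 1 [0.5y] swap r/2=211/9789: DF=(1 − 211/9789·(0))/(1+211/9789) = 9789/10000 ≈ 0.978900
step 2 [1y] bond c/2=1/32: DF=(15879/16000 − 1/32·(0.978900))/(1+1/32) = 9327/10000 ≈ 0.932700
step 3 [1.5y] bond c/2=7/400: DF=(242083/250000 − 7/400·(0.978900+0.932700))/(1+7/400) = 2297/2500 ≈ 0.918800

1 1/2 9789/10000
2 1 9327/10000
3 3/2 2297/2500
s(0.5y) = (1/(9789/10000) − 1)/(1/2) = 422/9789 ≈ 4.3110%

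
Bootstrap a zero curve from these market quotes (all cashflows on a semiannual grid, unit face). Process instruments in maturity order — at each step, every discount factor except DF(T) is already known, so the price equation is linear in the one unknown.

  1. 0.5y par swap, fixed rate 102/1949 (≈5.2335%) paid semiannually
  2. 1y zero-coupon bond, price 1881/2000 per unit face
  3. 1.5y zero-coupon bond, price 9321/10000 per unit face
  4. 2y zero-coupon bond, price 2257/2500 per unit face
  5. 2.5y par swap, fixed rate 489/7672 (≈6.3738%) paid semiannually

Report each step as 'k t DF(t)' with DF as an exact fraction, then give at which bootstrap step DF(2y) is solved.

1 1/2 1949/2000
2 1 1881/2000
3 3/2 9321/10000
4 2 2257/2500
5 5/2 8533/10000
DF(2y) is solved at step 4

step 1 [0.5y] swap r/2=51/1949: DF=(1 − 51/1949·(0))/(1+51/1949) = 1949/2000 ≈ 0.974500
step 2 [1y] zero: DF = P = 1881/2000 ≈ 0.940500
step 3 [1.5y] zero: DF = P = 9321/10000 ≈ 0.932100
step 4 [2y] zero: DF = P = 2257/2500 ≈ 0.902800
step 5 [2.5y] swap r/2=489/15344: DF=(1 − 489/15344·(0.974500+0.940500+0.932100+0.902800))/(1+489/15344) = 8533/10000 ≈ 0.853300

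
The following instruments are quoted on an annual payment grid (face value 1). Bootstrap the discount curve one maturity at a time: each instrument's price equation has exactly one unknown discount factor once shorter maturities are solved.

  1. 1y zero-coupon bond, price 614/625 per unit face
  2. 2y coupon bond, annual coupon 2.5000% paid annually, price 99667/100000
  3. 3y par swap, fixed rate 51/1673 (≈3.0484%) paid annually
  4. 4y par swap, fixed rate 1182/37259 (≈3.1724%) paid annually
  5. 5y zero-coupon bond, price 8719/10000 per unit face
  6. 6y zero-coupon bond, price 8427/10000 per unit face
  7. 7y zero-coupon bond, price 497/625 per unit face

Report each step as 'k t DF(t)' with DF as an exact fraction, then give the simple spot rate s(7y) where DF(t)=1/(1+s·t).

step 1 [1y] zero: DF = P = 614/625 ≈ 0.982400
step 2 [2y] bond c/1=1/40: DF=(99667/100000 − 1/40·(0.982400))/(1+1/40) = 2371/2500 ≈ 0.948400
step 3 [3y] swap r/1=51/1673: DF=(1 − 51/1673·(0.982400+0.948400))/(1+51/1673) = 9133/10000 ≈ 0.913300
step 4 [4y] swap r/1=1182/37259: DF=(1 − 1182/37259·(0.982400+0.948400+0.913300))/(1+1182/37259) = 4409/5000 ≈ 0.881800
step 5 [5y] zero: DF = P = 8719/10000 ≈ 0.871900
step 6 [6y] zero: DF = P = 8427/10000 ≈ 0.842700
step 7 [7y] zero: DF = P = 497/625 ≈ 0.795200

1 1 614/625
2 2 2371/2500
3 3 9133/10000
4 4 4409/5000
5 5 8719/10000
6 6 8427/10000
7 7 497/625
s(7y) = (1/(497/625) − 1)/(7) = 128/3479 ≈ 3.6792%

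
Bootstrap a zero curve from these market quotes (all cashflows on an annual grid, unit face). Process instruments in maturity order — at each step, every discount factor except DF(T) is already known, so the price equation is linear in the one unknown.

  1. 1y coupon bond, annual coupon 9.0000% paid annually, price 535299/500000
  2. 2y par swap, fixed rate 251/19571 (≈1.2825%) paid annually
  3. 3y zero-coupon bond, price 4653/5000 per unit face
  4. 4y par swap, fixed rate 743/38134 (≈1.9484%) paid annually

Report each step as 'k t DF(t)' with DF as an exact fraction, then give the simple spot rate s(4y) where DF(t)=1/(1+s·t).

1 1 4911/5000
2 2 9749/10000
3 3 4653/5000
4 4 9257/10000
s(4y) = (1/(9257/10000) − 1)/(4) = 743/37028 ≈ 2.0066%

step 1 [1y] bond c/1=9/100: DF=(535299/500000 − 9/100·(0))/(1+9/100) = 4911/5000 ≈ 0.982200
step 2 [2y] swap r/1=251/19571: DF=(1 − 251/19571·(0.982200))/(1+251/19571) = 9749/10000 ≈ 0.974900
step 3 [3y] zero: DF = P = 4653/5000 ≈ 0.930600
step 4 [4y] swap r/1=743/38134: DF=(1 − 743/38134·(0.982200+0.974900+0.930600))/(1+743/38134) = 9257/10000 ≈ 0.925700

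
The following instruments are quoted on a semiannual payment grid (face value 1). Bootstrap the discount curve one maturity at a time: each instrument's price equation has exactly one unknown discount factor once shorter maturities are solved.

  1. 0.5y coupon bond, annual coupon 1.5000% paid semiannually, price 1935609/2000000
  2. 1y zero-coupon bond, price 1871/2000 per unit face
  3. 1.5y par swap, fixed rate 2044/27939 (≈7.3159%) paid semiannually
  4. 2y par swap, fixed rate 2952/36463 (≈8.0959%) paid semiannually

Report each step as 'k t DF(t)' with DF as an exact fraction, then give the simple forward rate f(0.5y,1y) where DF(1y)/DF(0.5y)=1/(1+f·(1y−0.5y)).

1 1/2 4803/5000
2 1 1871/2000
3 3/2 4489/5000
4 2 2131/2500
f(0.5y,1y) = ((4803/5000)/(1871/2000) − 1)/(1/2) = 502/9355 ≈ 5.3661%

step 1 [0.5y] bond c/2=3/400: DF=(1935609/2000000 − 3/400·(0))/(1+3/400) = 4803/5000 ≈ 0.960600
step 2 [1y] zero: DF = P = 1871/2000 ≈ 0.935500
step 3 [1.5y] swap r/2=1022/27939: DF=(1 − 1022/27939·(0.960600+0.935500))/(1+1022/27939) = 4489/5000 ≈ 0.897800
step 4 [2y] swap r/2=1476/36463: DF=(1 − 1476/36463·(0.960600+0.935500+0.897800))/(1+1476/36463) = 2131/2500 ≈ 0.852400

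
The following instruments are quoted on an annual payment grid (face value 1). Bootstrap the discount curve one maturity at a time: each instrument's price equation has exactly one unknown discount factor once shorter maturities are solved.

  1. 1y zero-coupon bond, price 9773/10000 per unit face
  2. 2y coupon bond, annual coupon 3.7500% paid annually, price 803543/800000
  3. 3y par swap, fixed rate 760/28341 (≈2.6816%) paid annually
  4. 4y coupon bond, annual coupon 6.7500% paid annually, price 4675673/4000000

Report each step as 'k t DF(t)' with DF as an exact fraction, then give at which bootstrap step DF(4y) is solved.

step 1 [1y] zero: DF = P = 9773/10000 ≈ 0.977300
step 2 [2y] bond c/1=3/80: DF=(803543/800000 − 3/80·(0.977300))/(1+3/80) = 583/625 ≈ 0.932800
step 3 [3y] swap r/1=760/28341: DF=(1 − 760/28341·(0.977300+0.932800))/(1+760/28341) = 231/250 ≈ 0.924000
step 4 [4y] bond c/1=27/400: DF=(4675673/4000000 − 27/400·(0.977300+0.932800+0.924000))/(1+27/400) = 4579/5000 ≈ 0.915800

1 1 9773/10000
2 2 583/625
3 3 231/250
4 4 4579/5000
DF(4y) is solved at step 4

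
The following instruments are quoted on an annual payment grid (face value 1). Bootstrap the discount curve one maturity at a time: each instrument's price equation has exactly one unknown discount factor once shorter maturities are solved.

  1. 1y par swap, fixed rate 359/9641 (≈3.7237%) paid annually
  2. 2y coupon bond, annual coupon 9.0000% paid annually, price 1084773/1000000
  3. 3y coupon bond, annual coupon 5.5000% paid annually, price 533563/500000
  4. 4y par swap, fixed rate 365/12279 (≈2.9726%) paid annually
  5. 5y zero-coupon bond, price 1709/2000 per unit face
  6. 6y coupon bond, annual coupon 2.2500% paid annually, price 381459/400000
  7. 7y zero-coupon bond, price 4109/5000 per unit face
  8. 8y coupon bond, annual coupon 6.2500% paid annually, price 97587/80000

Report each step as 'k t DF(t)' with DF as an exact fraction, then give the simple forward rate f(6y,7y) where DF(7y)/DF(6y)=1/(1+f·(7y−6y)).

1 1 9641/10000
2 2 2289/2500
3 3 1827/2000
4 4 1781/2000
5 5 1709/2000
6 6 1041/1250
7 7 4109/5000
8 8 3919/5000
f(6y,7y) = ((1041/1250)/(4109/5000) − 1)/(1) = 55/4109 ≈ 1.3385%

step 1 [1y] swap r/1=359/9641: DF=(1 − 359/9641·(0))/(1+359/9641) = 9641/10000 ≈ 0.964100
step 2 [2y] bond c/1=9/100: DF=(1084773/1000000 − 9/100·(0.964100))/(1+9/100) = 2289/2500 ≈ 0.915600
step 3 [3y] bond c/1=11/200: DF=(533563/500000 − 11/200·(0.964100+0.915600))/(1+11/200) = 1827/2000 ≈ 0.913500
step 4 [4y] swap r/1=365/12279: DF=(1 − 365/12279·(0.964100+0.915600+0.913500))/(1+365/12279) = 1781/2000 ≈ 0.890500
step 5 [5y] zero: DF = P = 1709/2000 ≈ 0.854500
step 6 [6y] bond c/1=9/400: DF=(381459/400000 − 9/400·(0.964100+0.915600+0.913500+0.890500+0.854500))/(1+9/400) = 1041/1250 ≈ 0.832800
step 7 [7y] zero: DF = P = 4109/5000 ≈ 0.821800
step 8 [8y] bond c/1=1/16: DF=(97587/80000 − 1/16·(0.964100+0.915600+0.913500+0.890500+0.854500+0.832800+0.821800))/(1+1/16) = 3919/5000 ≈ 0.783800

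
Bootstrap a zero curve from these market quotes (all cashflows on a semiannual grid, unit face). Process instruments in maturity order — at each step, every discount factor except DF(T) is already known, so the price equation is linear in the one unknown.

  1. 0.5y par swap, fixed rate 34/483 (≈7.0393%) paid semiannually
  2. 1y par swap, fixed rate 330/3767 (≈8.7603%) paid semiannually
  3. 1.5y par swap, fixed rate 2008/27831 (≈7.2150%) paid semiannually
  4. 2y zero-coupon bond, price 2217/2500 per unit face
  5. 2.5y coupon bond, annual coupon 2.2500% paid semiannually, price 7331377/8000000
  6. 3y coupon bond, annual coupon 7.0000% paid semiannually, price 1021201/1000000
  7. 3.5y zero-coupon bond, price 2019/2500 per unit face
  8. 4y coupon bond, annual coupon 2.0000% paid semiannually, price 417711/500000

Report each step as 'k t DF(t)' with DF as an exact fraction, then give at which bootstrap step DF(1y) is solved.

1 1/2 483/500
2 1 367/400
3 3/2 2249/2500
4 2 2217/2500
5 5/2 4327/5000
6 3 8333/10000
7 7/2 2019/2500
8 4 383/500
DF(1y) is solved at step 2

step 1 [0.5y] swap r/2=17/483: DF=(1 − 17/483·(0))/(1+17/483) = 483/500 ≈ 0.966000
step 2 [1y] swap r/2=165/3767: DF=(1 − 165/3767·(0.966000))/(1+165/3767) = 367/400 ≈ 0.917500
step 3 [1.5y] swap r/2=1004/27831: DF=(1 − 1004/27831·(0.966000+0.917500))/(1+1004/27831) = 2249/2500 ≈ 0.899600
step 4 [2y] zero: DF = P = 2217/2500 ≈ 0.886800
step 5 [2.5y] bond c/2=9/800: DF=(7331377/8000000 − 9/800·(0.966000+0.917500+0.899600+0.886800))/(1+9/800) = 4327/5000 ≈ 0.865400
step 6 [3y] bond c/2=7/200: DF=(1021201/1000000 − 7/200·(0.966000+0.917500+0.899600+0.886800+0.865400))/(1+7/200) = 8333/10000 ≈ 0.833300
step 7 [3.5y] zero: DF = P = 2019/2500 ≈ 0.807600
step 8 [4y] bond c/2=1/100: DF=(417711/500000 − 1/100·(0.966000+0.917500+0.899600+0.886800+0.865400+0.833300+0.807600))/(1+1/100) = 383/500 ≈ 0.766000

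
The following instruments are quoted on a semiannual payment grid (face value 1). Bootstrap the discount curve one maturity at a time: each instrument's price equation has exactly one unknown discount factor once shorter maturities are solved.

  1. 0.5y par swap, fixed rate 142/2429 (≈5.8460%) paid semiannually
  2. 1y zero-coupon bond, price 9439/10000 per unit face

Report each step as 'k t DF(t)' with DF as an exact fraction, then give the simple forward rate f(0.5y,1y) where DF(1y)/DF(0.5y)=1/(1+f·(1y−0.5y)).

step 1 [0.5y] swap r/2=71/2429: DF=(1 − 71/2429·(0))/(1+71/2429) = 2429/2500 ≈ 0.971600
step 2 [1y] zero: DF = P = 9439/10000 ≈ 0.943900

1 1/2 2429/2500
2 1 9439/10000
f(0.5y,1y) = ((2429/2500)/(9439/10000) − 1)/(1/2) = 554/9439 ≈ 5.8693%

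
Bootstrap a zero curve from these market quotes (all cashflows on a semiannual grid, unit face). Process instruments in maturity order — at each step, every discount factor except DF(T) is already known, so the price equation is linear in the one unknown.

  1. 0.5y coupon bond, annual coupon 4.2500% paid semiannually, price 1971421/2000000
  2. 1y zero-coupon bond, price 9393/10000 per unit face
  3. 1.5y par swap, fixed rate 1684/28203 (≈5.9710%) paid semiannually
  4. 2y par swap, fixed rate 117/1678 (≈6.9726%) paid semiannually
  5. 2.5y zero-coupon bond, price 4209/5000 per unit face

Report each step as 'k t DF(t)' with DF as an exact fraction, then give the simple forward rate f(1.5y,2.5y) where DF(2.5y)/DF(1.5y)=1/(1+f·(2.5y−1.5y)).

step 1 [0.5y] bond c/2=17/800: DF=(1971421/2000000 − 17/800·(0))/(1+17/800) = 2413/2500 ≈ 0.965200
step 2 [1y] zero: DF = P = 9393/10000 ≈ 0.939300
step 3 [1.5y] swap r/2=842/28203: DF=(1 − 842/28203·(0.965200+0.939300))/(1+842/28203) = 4579/5000 ≈ 0.915800
step 4 [2y] swap r/2=117/3356: DF=(1 − 117/3356·(0.965200+0.939300+0.915800))/(1+117/3356) = 8713/10000 ≈ 0.871300
step 5 [2.5y] zero: DF = P = 4209/5000 ≈ 0.841800

1 1/2 2413/2500
2 1 9393/10000
3 3/2 4579/5000
4 2 8713/10000
5 5/2 4209/5000
f(1.5y,2.5y) = ((4579/5000)/(4209/5000) − 1)/(1) = 370/4209 ≈ 8.7907%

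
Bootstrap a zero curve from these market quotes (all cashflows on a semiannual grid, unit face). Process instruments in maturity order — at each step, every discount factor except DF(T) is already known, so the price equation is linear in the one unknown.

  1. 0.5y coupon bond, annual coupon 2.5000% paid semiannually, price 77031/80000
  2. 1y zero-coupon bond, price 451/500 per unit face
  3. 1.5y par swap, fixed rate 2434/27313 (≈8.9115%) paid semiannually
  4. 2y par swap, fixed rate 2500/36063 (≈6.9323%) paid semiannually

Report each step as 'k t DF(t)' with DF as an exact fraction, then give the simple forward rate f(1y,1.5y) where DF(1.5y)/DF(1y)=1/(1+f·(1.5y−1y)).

step 1 [0.5y] bond c/2=1/80: DF=(77031/80000 − 1/80·(0))/(1+1/80) = 951/1000 ≈ 0.951000
step 2 [1y] zero: DF = P = 451/500 ≈ 0.902000
step 3 [1.5y] swap r/2=1217/27313: DF=(1 − 1217/27313·(0.951000+0.902000))/(1+1217/27313) = 8783/10000 ≈ 0.878300
step 4 [2y] swap r/2=1250/36063: DF=(1 − 1250/36063·(0.951000+0.902000+0.878300))/(1+1250/36063) = 7/8 ≈ 0.875000

1 1/2 951/1000
2 1 451/500
3 3/2 8783/10000
4 2 7/8
f(1y,1.5y) = ((451/500)/(8783/10000) − 1)/(1/2) = 474/8783 ≈ 5.3968%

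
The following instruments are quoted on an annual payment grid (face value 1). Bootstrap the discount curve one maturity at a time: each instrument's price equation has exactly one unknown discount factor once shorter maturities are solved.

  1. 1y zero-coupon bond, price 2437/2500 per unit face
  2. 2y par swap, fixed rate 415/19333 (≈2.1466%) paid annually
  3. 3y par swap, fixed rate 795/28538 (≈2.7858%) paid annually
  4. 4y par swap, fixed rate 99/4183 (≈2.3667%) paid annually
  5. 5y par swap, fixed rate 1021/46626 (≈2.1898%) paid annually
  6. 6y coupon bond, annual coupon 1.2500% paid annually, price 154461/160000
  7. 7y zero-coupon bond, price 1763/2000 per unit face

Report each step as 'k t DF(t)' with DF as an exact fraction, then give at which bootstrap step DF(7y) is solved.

1 1 2437/2500
2 2 1917/2000
3 3 1841/2000
4 4 9109/10000
5 5 8979/10000
6 6 8959/10000
7 7 1763/2000
DF(7y) is solved at step 7

step 1 [1y] zero: DF = P = 2437/2500 ≈ 0.974800
step 2 [2y] swap r/1=415/19333: DF=(1 − 415/19333·(0.974800))/(1+415/19333) = 1917/2000 ≈ 0.958500
step 3 [3y] swap r/1=795/28538: DF=(1 − 795/28538·(0.974800+0.958500))/(1+795/28538) = 1841/2000 ≈ 0.920500
step 4 [4y] swap r/1=99/4183: DF=(1 − 99/4183·(0.974800+0.958500+0.920500))/(1+99/4183) = 9109/10000 ≈ 0.910900
step 5 [5y] swap r/1=1021/46626: DF=(1 − 1021/46626·(0.974800+0.958500+0.920500+0.910900))/(1+1021/46626) = 8979/10000 ≈ 0.897900
step 6 [6y] bond c/1=1/80: DF=(154461/160000 − 1/80·(0.974800+0.958500+0.920500+0.910900+0.897900))/(1+1/80) = 8959/10000 ≈ 0.895900
step 7 [7y] zero: DF = P = 1763/2000 ≈ 0.881500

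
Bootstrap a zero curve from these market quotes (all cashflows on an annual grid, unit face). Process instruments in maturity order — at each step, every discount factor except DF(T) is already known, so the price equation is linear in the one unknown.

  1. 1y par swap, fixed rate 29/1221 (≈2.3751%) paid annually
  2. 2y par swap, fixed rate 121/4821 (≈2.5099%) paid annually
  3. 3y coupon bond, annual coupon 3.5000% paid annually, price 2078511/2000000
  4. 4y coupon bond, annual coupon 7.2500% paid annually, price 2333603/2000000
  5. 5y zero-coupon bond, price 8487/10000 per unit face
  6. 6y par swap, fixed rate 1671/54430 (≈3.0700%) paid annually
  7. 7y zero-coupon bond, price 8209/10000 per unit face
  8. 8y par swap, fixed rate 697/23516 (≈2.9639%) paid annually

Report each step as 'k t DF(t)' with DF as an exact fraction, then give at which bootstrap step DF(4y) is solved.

1 1 1221/1250
2 2 2379/2500
3 3 9389/10000
4 4 8941/10000
5 5 8487/10000
6 6 8329/10000
7 7 8209/10000
8 8 7909/10000
DF(4y) is solved at step 4

step 1 [1y] swap r/1=29/1221: DF=(1 − 29/1221·(0))/(1+29/1221) = 1221/1250 ≈ 0.976800
step 2 [2y] swap r/1=121/4821: DF=(1 − 121/4821·(0.976800))/(1+121/4821) = 2379/2500 ≈ 0.951600
step 3 [3y] bond c/1=7/200: DF=(2078511/2000000 − 7/200·(0.976800+0.951600))/(1+7/200) = 9389/10000 ≈ 0.938900
step 4 [4y] bond c/1=29/400: DF=(2333603/2000000 − 29/400·(0.976800+0.951600+0.938900))/(1+29/400) = 8941/10000 ≈ 0.894100
step 5 [5y] zero: DF = P = 8487/10000 ≈ 0.848700
step 6 [6y] swap r/1=1671/54430: DF=(1 − 1671/54430·(0.976800+0.951600+0.938900+0.894100+0.848700))/(1+1671/54430) = 8329/10000 ≈ 0.832900
step 7 [7y] zero: DF = P = 8209/10000 ≈ 0.820900
step 8 [8y] swap r/1=697/23516: DF=(1 − 697/23516·(0.976800+0.951600+0.938900+0.894100+0.848700+0.832900+0.820900))/(1+697/23516) = 7909/10000 ≈ 0.790900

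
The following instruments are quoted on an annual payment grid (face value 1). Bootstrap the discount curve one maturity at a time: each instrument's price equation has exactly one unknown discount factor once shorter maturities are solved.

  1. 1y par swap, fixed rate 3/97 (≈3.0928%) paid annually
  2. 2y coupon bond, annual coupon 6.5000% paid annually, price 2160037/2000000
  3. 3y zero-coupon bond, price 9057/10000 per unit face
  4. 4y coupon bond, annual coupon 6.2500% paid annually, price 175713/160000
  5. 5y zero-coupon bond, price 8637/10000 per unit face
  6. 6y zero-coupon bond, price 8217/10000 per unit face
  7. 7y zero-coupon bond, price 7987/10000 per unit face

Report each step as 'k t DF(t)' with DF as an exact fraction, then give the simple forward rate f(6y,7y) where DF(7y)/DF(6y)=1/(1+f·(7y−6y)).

step 1 [1y] swap r/1=3/97: DF=(1 − 3/97·(0))/(1+3/97) = 97/100 ≈ 0.970000
step 2 [2y] bond c/1=13/200: DF=(2160037/2000000 − 13/200·(0.970000))/(1+13/200) = 9549/10000 ≈ 0.954900
step 3 [3y] zero: DF = P = 9057/10000 ≈ 0.905700
step 4 [4y] bond c/1=1/16: DF=(175713/160000 − 1/16·(0.970000+0.954900+0.905700))/(1+1/16) = 8671/10000 ≈ 0.867100
step 5 [5y] zero: DF = P = 8637/10000 ≈ 0.863700
step 6 [6y] zero: DF = P = 8217/10000 ≈ 0.821700
step 7 [7y] zero: DF = P = 7987/10000 ≈ 0.798700

1 1 97/100
2 2 9549/10000
3 3 9057/10000
4 4 8671/10000
5 5 8637/10000
6 6 8217/10000
7 7 7987/10000
f(6y,7y) = ((8217/10000)/(7987/10000) − 1)/(1) = 230/7987 ≈ 2.8797%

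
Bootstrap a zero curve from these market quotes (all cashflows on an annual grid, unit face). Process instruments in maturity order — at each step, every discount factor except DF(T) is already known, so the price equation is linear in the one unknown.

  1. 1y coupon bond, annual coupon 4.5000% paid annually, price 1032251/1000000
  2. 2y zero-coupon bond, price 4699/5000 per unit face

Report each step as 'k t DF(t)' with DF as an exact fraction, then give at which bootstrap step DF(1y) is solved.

1 1 4939/5000
2 2 4699/5000
DF(1y) is solved at step 1

step 1 [1y] bond c/1=9/200: DF=(1032251/1000000 − 9/200·(0))/(1+9/200) = 4939/5000 ≈ 0.987800
step 2 [2y] zero: DF = P = 4699/5000 ≈ 0.939800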